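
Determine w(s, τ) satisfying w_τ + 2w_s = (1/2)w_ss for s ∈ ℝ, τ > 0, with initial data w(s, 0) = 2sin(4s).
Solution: Change to a moving frame: let η = s - 2τ, σ = τ and write w(s,τ) = u(η,σ).
By the chain rule w_τ = u_σ - 2u_η, w_s = u_η, w_ss = u_ηη.
Then w_τ + 2w_s = u_σ: the advection term cancels and the PDE becomes the heat equation u_σ = (1/2)u_ηη on η ∈ ℝ.
Initial data: u(η,0) = w(η,0) = 2sin(4η).
On η ∈ ℝ each mode satisfies (sin(nη))″ = -n² sin(nη), so exp(-n²σ/2) sin(nη) solves the heat equation; by superposition u(η,σ) = Σ c_n exp(-n²σ/2) sin(nη).
Reading off the coefficients: c_4=2, so u(η,σ) = 2exp(-8σ)sin(4η).
Substituting back η = s - 2τ, σ = τ: w(s,τ) = u(s - 2τ, τ).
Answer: w(s, τ) = 2exp(-8τ)sin(4s - 8τ)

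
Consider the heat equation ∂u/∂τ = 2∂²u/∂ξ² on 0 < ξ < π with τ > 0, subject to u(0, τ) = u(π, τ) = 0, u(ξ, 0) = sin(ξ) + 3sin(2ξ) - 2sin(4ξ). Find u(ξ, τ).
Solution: Using separation of variables u = X(ξ)T(τ):
Eigenfunctions: sin(nξ), n = 1, 2, 3, ...
General solution: u(ξ, τ) = Σ c_n sin(nξ) exp(-2n² τ)
Matching u(ξ,0) = sin(ξ) + 3sin(2ξ) - 2sin(4ξ) term by term: c_1=1, c_2=3, c_4=-2.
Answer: u(ξ, τ) = exp(-2τ)sin(ξ) + 3exp(-8τ)sin(2ξ) - 2exp(-32τ)sin(4ξ)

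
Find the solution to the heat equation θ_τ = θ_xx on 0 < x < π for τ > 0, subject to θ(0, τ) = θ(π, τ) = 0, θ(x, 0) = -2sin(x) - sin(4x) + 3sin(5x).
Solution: Separating variables: θ = Σ c_n exp(-n²τ) sin(nx). From θ(x,0) = -2sin(x) - sin(4x) + 3sin(5x): c_1=-2, c_4=-1, c_5=3.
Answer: θ(x, τ) = -2exp(-τ)sin(x) - exp(-16τ)sin(4x) + 3exp(-25τ)sin(5x)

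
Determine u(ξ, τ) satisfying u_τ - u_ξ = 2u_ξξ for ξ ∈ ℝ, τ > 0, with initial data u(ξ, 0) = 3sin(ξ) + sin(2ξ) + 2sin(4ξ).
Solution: Moving frame: η = ξ + τ, σ = τ, u = w(η,σ), so u_τ = w_σ + w_η and u_ξξ = w_ηη.
Hence u_τ - u_ξ = w_σ and the PDE becomes the heat equation w_σ = 2w_ηη on η ∈ ℝ.
Initial data: w(η,0) = u(η,0) = 3sin(η) + sin(2η) + 2sin(4η). Each mode sin(nη) decays as exp(-2n²σ) on ℝ, so w(η,σ) = Σ c_n exp(-2n²σ) sin(nη) with c_1=3, c_2=1, c_4=2: w(η,σ) = 3exp(-2σ)sin(η) + exp(-8σ)sin(2η) + 2exp(-32σ)sin(4η).
Substituting back: u(ξ,τ) = w(ξ + τ, τ).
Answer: u(ξ, τ) = 3exp(-2τ)sin(ξ + τ) + exp(-8τ)sin(2ξ + 2τ) + 2exp(-32τ)sin(4ξ + 4τ)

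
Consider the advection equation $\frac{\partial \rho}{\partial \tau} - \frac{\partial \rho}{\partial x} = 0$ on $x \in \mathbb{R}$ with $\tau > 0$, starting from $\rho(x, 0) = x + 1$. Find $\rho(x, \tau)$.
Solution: By method of characteristics (waves move left with speed 1):
Along characteristics $x + \tau =$ const, $\rho$ is constant, so $\rho(x,\tau) = f(x + \tau)$ with $f = \rho( \cdot , 0)$.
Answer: $\rho(x, \tau) = \tau + x + 1$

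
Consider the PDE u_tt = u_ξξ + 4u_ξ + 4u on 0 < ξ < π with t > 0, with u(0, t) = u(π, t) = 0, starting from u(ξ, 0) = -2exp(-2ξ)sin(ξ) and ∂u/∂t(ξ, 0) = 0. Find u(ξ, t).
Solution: Substitute u = exp(-2ξ)w.
Then u_ξ = exp(-2ξ)(w_ξ - 2w), u_ξξ = exp(-2ξ)(w_ξξ - 4w_ξ + 4w), u_tt = exp(-2ξ)w_tt; substituting and dividing by exp(-2ξ), the lower-order terms cancel: w_tt = w_ξξ (standard wave equation).
Data for w: w(ξ,0) = exp(2ξ)u(ξ,0) = -2sin(ξ); w_t(ξ,0) = exp(2ξ)u_t(ξ,0) = 0. The boundary conditions carry over: w(0,t) = w(π,t) = 0.
Separating variables: w = Σ [A_n cos(ω_n t) + B_n sin(ω_n t)] sin(nξ), ω_n = n. From ICs: A_1=-2.
So w(ξ,t) = -2sin(ξ)cos(t), and u(ξ,t) = exp(-2ξ)w(ξ,t).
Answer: u(ξ, t) = -2exp(-2ξ)sin(ξ)cos(t)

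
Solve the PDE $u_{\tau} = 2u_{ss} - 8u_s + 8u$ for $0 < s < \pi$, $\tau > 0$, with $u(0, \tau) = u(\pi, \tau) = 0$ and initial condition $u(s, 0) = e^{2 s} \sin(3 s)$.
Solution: Substitute $u = e^{2s}w$.
Then $u_s = e^{2s}(w_s + 2w)$, $u_{ss} = e^{2s}(w_{ss} + 4w_s + 4w)$, $u_{\tau} = e^{2s}w_{\tau}$; substituting and dividing by $e^{2s}$, the lower-order terms cancel: $w_{\tau} = 2w_{ss}$ (standard heat equation).
Data for $w$: $w(s,0) = e^{-2s}u(s,0) = \sin(3 s)$. The boundary conditions carry over: $w(0,\tau) = w(\pi,\tau) = 0$.
Separating variables: $w = \sum c_n e^{-2n^2\tau} \sin(ns)$. From $w(s,0) = \sin(3 s)$: $c_3=1$.
So $w(s,\tau) = e^{-18 \tau} \sin(3 s)$, and $u(s,\tau) = e^{2s}w(s,\tau)$.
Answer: $u(s, \tau) = e^{-18 \tau} e^{2 s} \sin(3 s)$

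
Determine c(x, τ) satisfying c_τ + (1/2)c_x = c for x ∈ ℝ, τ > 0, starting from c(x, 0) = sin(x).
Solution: Substitute c = exp(τ)u.
Then c_τ = exp(τ)(u_τ + u), c_x = exp(τ)u_x; substituting and dividing by exp(τ), the lower-order terms cancel: u_τ + (1/2)u_x = 0 (standard advection equation).
Data for u: u(x,0) = c(x,0) = sin(x).
By characteristics (dx/dτ = 1/2), u(x,τ) = f(x - (1/2)τ) with f = u(·, 0).
So u(x,τ) = sin(x - τ/2), and c(x,τ) = exp(τ)u(x,τ).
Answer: c(x, τ) = exp(τ)sin(x - τ/2)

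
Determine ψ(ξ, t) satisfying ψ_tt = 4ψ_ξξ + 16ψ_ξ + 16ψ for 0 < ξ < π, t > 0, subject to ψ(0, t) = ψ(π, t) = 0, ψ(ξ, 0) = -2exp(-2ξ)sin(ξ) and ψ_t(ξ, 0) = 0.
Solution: Substitute ψ = exp(-2ξ)u, i.e. u = exp(2ξ)ψ.
By the product rule, ψ_ξ = exp(-2ξ)(u_ξ - 2u), ψ_ξξ = exp(-2ξ)(u_ξξ - 4u_ξ + 4u), ψ_tt = exp(-2ξ)u_tt.
Substituting into the PDE and dividing by exp(-2ξ): u_tt = 4(u_ξξ - 4u_ξ + 4u) + 16(u_ξ - 2u) + 16u.
The lower-order terms cancel, leaving the standard wave equation u_tt = 4u_ξξ.
Initial data for u: u(ξ,0) = exp(2ξ)ψ(ξ,0) = -2sin(ξ); u_t(ξ,0) = exp(2ξ)ψ_t(ξ,0) = 0. The boundary conditions carry over: u(0,t) = u(π,t) = 0.
Solve for u:
  Using separation of variables u = X(ξ)T(t):
  Eigenfunctions: sin(nξ), n = 1, 2, 3, ...
  General solution: u(ξ, t) = Σ [A_n cos(2n t) + B_n sin(2n t)] sin(nξ)
  From u(ξ,0) = -2sin(ξ): A_1=-2. From u_t(ξ,0) = 0: all B_n = 0.
Hence u(ξ,t) = -2sin(ξ)cos(2t).
Transform back: ψ(ξ,t) = exp(-2ξ)u(ξ,t).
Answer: ψ(ξ, t) = -2exp(-2ξ)sin(ξ)cos(2t)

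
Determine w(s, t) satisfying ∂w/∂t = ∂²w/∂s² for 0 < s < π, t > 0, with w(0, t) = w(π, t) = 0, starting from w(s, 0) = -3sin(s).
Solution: Separating variables: w = Σ c_n exp(-n²t) sin(ns). From w(s,0) = -3sin(s): c_1=-3.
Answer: w(s, t) = -3exp(-t)sin(s)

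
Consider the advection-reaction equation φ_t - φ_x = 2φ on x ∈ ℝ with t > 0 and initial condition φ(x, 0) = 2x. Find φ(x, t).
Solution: Substitute φ = exp(2t)u, i.e. u = exp(-2t)φ.
By the product rule, φ_t = exp(2t)(u_t + 2u), φ_x = exp(2t)u_x.
Substituting into the PDE and dividing by exp(2t): u_t + 2u - u_x = 2u.
The lower-order terms cancel, leaving the standard advection equation u_t - u_x = 0.
Initial data for u: u(x,0) = φ(x,0) = 2x.
Solve for u:
  By method of characteristics (waves move left with speed 1):
  Along characteristics x + t = const, u is constant, so u(x,t) = f(x + t) with f = u(·, 0).
Hence u(x,t) = 2t + 2x.
Transform back: φ(x,t) = exp(2t)u(x,t).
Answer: φ(x, t) = 2texp(2t) + 2xexp(2t)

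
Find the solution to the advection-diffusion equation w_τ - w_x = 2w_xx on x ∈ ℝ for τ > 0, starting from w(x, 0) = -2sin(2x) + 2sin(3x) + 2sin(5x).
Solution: Moving frame: η = x + τ, σ = τ, w = u(η,σ), so w_τ = u_σ + u_η and w_xx = u_ηη.
Hence w_τ - w_x = u_σ and the PDE becomes the heat equation u_σ = 2u_ηη on η ∈ ℝ.
Initial data: u(η,0) = w(η,0) = -2sin(2η) + 2sin(3η) + 2sin(5η). Each mode sin(nη) decays as exp(-2n²σ) on ℝ, so u(η,σ) = Σ c_n exp(-2n²σ) sin(nη) with c_2=-2, c_3=2, c_5=2: u(η,σ) = -2exp(-8σ)sin(2η) + 2exp(-18σ)sin(3η) + 2exp(-50σ)sin(5η).
Substituting back: w(x,τ) = u(x + τ, τ).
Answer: w(x, τ) = -2exp(-8τ)sin(2x + 2τ) + 2exp(-18τ)sin(3x + 3τ) + 2exp(-50τ)sin(5x + 5τ)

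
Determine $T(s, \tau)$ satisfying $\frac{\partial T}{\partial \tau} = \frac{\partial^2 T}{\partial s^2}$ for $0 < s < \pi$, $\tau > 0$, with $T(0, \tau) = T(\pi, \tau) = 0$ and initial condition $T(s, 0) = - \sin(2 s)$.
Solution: Using separation of variables $T = X(s)G(\tau)$:
Eigenfunctions: $\sin(ns)$, $n = 1, 2, 3, \ldots$
General solution: $T(s, \tau) = \sum c_n \sin(ns) e^{-n^2 \tau}$
Matching $T(s,0) = - \sin(2 s)$ term by term: $c_2=-1$.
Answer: $T(s, \tau) = - e^{-4 \tau} \sin(2 s)$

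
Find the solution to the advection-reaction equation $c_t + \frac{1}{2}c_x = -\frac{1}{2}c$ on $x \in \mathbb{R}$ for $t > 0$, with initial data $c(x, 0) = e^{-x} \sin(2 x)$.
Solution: Substitute $c = e^{-x}u$.
Then $c_x = e^{-x}(u_x - u)$, $c_t = e^{-x}u_t$; substituting and dividing by $e^{-x}$, the lower-order terms cancel: $u_t + \frac{1}{2}u_x = 0$ (standard advection equation).
Data for $u$: $u(x,0) = e^{x}c(x,0) = \sin(2 x)$.
By characteristics ($dx/dt = 1/2$), $u(x,t) = f(x - \frac{1}{2}t)$ with $f = u( \cdot , 0)$.
So $u(x,t) = - \sin(t - 2 x)$, and $c(x,t) = e^{-x}u(x,t)$.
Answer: $c(x, t) = - e^{-x} \sin(t - 2 x)$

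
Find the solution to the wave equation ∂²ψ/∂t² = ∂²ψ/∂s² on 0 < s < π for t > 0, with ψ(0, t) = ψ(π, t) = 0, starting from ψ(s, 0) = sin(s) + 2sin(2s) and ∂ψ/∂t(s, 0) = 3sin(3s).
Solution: Separating variables: ψ = Σ [A_n cos(ω_n t) + B_n sin(ω_n t)] sin(ns), ω_n = n. From ICs (B_n = velocity coefficient / ω_n): A_1=1, A_2=2, B_3=1.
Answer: ψ(s, t) = sin(s)cos(t) + 2sin(2s)cos(2t) + sin(3s)sin(3t)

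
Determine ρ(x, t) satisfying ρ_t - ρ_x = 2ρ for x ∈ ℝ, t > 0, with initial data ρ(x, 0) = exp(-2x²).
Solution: Substitute ρ = exp(2t)u.
Then ρ_t = exp(2t)(u_t + 2u), ρ_x = exp(2t)u_x; substituting and dividing by exp(2t), the lower-order terms cancel: u_t - u_x = 0 (standard advection equation).
Data for u: u(x,0) = ρ(x,0) = exp(-2x²).
By characteristics (dx/dt = -1), u(x,t) = f(x + t) with f = u(·, 0).
So u(x,t) = exp(-2(t + x)²), and ρ(x,t) = exp(2t)u(x,t).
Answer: ρ(x, t) = exp(2t)exp(-2(t + x)²)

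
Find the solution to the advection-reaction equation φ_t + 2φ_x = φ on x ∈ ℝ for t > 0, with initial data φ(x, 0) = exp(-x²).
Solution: Substitute φ = exp(t)u.
Then φ_t = exp(t)(u_t + u), φ_x = exp(t)u_x; substituting and dividing by exp(t), the lower-order terms cancel: u_t + 2u_x = 0 (standard advection equation).
Data for u: u(x,0) = φ(x,0) = exp(-x²).
By characteristics (dx/dt = 2), u(x,t) = f(x - 2t) with f = u(·, 0).
So u(x,t) = exp(-(-2t + x)²), and φ(x,t) = exp(t)u(x,t).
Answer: φ(x, t) = exp(t)exp(-(-2t + x)²)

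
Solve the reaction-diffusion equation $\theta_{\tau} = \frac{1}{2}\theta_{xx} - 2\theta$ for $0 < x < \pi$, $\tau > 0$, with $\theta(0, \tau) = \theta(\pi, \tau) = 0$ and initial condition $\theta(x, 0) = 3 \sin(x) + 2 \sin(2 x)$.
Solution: Substitute $\theta = e^{-2\tau}u$, i.e. $u = e^{2\tau}\theta$.
By the product rule, $\theta_{\tau} = e^{-2\tau}(u_{\tau} - 2u)$, $\theta_{xx} = e^{-2\tau}u_{xx}$.
Substituting into the PDE and dividing by $e^{-2\tau}$: $u_{\tau} - 2u = \frac{1}{2}u_{xx} - 2u$.
The lower-order terms cancel, leaving the standard heat equation $u_{\tau} = \frac{1}{2}u_{xx}$.
Initial data for $u$: $u(x,0) = \theta(x,0) = 3 \sin(x) + 2 \sin(2 x)$. The boundary conditions carry over: $u(0,\tau) = u(\pi,\tau) = 0$.
Solve for $u$:
  Using separation of variables $u = X(x)G(\tau)$:
  Eigenfunctions: $\sin(nx)$, $n = 1, 2, 3, \ldots$
  General solution: $u(x, \tau) = \sum c_n \sin(nx) e^{-n^2 \tau/2}$
  Matching $u(x,0) = 3 \sin(x) + 2 \sin(2 x)$ term by term: $c_1=3, c_2=2$.
Hence $u(x,\tau) = 2 e^{-2 \tau} \sin(2 x) + 3 e^{-\tau/2} \sin(x)$.
Transform back: $\theta(x,\tau) = e^{-2\tau}u(x,\tau)$.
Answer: $\theta(x, \tau) = 2 e^{-4 \tau} \sin(2 x) + 3 e^{-5 \tau/2} \sin(x)$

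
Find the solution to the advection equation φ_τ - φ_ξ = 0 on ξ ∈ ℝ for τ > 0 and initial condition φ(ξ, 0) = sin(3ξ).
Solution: By characteristics (dξ/dτ = -1), φ(ξ,τ) = f(ξ + τ) with f = φ(·, 0).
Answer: φ(ξ, τ) = sin(3ξ + 3τ)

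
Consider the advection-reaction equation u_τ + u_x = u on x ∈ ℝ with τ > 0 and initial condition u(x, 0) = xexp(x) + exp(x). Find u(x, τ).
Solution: Substitute u = exp(x)w, i.e. w = exp(-x)u.
By the product rule, u_x = exp(x)(w_x + w), u_τ = exp(x)w_τ.
Substituting into the PDE and dividing by exp(x): w_τ + (w_x + w) = w.
The lower-order terms cancel, leaving the standard advection equation w_τ + w_x = 0.
Initial data for w: w(x,0) = exp(-x)u(x,0) = x + 1.
Solve for w:
  By method of characteristics (waves move right with speed 1):
  Along characteristics x - τ = const, w is constant, so w(x,τ) = f(x - τ) with f = w(·, 0).
Hence w(x,τ) = x - τ + 1.
Transform back: u(x,τ) = exp(x)w(x,τ).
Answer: u(x, τ) = xexp(x) - τexp(x) + exp(x)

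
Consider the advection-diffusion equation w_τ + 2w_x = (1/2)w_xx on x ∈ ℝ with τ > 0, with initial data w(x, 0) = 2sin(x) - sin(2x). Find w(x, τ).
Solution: Change to a moving frame: let η = x - 2τ, σ = τ and write w(x,τ) = u(η,σ).
By the chain rule w_τ = u_σ - 2u_η, w_x = u_η, w_xx = u_ηη.
Then w_τ + 2w_x = u_σ: the advection term cancels and the PDE becomes the heat equation u_σ = (1/2)u_ηη on η ∈ ℝ.
Initial data: u(η,0) = w(η,0) = 2sin(η) - sin(2η).
On η ∈ ℝ each mode satisfies (sin(nη))″ = -n² sin(nη), so exp(-n²σ/2) sin(nη) solves the heat equation; by superposition u(η,σ) = Σ c_n exp(-n²σ/2) sin(nη).
Reading off the coefficients: c_1=2, c_2=-1, so u(η,σ) = -exp(-2σ)sin(2η) + 2exp(-σ/2)sin(η).
Substituting back η = x - 2τ, σ = τ: w(x,τ) = u(x - 2τ, τ).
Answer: w(x, τ) = -exp(-2τ)sin(2x - 4τ) + 2exp(-τ/2)sin(x - 2τ)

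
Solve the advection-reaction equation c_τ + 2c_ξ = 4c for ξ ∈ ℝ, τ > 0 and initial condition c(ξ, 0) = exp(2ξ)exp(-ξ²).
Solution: Substitute c = exp(2ξ)u.
Then c_ξ = exp(2ξ)(u_ξ + 2u), c_τ = exp(2ξ)u_τ; substituting and dividing by exp(2ξ), the lower-order terms cancel: u_τ + 2u_ξ = 0 (standard advection equation).
Data for u: u(ξ,0) = exp(-2ξ)c(ξ,0) = exp(-ξ²).
By characteristics (dξ/dτ = 2), u(ξ,τ) = f(ξ - 2τ) with f = u(·, 0).
So u(ξ,τ) = exp(-(ξ - 2τ)²), and c(ξ,τ) = exp(2ξ)u(ξ,τ).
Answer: c(ξ, τ) = exp(2ξ)exp(-(ξ - 2τ)²)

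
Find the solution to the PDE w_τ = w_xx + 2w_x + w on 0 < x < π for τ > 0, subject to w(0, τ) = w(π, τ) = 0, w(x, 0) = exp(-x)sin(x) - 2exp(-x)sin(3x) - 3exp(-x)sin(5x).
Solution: Substitute w = exp(-x)u, i.e. u = exp(x)w.
By the product rule, w_x = exp(-x)(u_x - u), w_xx = exp(-x)(u_xx - 2u_x + u), w_τ = exp(-x)u_τ.
Substituting into the PDE and dividing by exp(-x): u_τ = (u_xx - 2u_x + u) + 2(u_x - u) + u.
The lower-order terms cancel, leaving the standard heat equation u_τ = u_xx.
Initial data for u: u(x,0) = exp(x)w(x,0) = sin(x) - 2sin(3x) - 3sin(5x). The boundary conditions carry over: u(0,τ) = u(π,τ) = 0.
Solve for u:
  Using separation of variables u = X(x)T(τ):
  Eigenfunctions: sin(nx), n = 1, 2, 3, ...
  General solution: u(x, τ) = Σ c_n sin(nx) exp(-n² τ)
  Matching u(x,0) = sin(x) - 2sin(3x) - 3sin(5x) term by term: c_1=1, c_3=-2, c_5=-3.
Hence u(x,τ) = exp(-τ)sin(x) - 2exp(-9τ)sin(3x) - 3exp(-25τ)sin(5x).
Transform back: w(x,τ) = exp(-x)u(x,τ).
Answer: w(x, τ) = exp(-x)exp(-τ)sin(x) - 2exp(-x)exp(-9τ)sin(3x) - 3exp(-x)exp(-25τ)sin(5x)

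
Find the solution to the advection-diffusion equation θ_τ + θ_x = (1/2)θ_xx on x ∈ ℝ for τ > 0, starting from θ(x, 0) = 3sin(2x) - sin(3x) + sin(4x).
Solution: Moving frame: η = x - τ, σ = τ, θ = u(η,σ), so θ_τ = u_σ - u_η and θ_xx = u_ηη.
Hence θ_τ + θ_x = u_σ and the PDE becomes the heat equation u_σ = (1/2)u_ηη on η ∈ ℝ.
Initial data: u(η,0) = θ(η,0) = 3sin(2η) - sin(3η) + sin(4η). Each mode sin(nη) decays as exp(-n²σ/2) on ℝ, so u(η,σ) = Σ c_n exp(-n²σ/2) sin(nη) with c_2=3, c_3=-1, c_4=1: u(η,σ) = 3exp(-2σ)sin(2η) + exp(-8σ)sin(4η) - exp(-9σ/2)sin(3η).
Substituting back: θ(x,τ) = u(x - τ, τ).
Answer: θ(x, τ) = 3exp(-2τ)sin(2x - 2τ) + exp(-8τ)sin(4x - 4τ) - exp(-9τ/2)sin(3x - 3τ)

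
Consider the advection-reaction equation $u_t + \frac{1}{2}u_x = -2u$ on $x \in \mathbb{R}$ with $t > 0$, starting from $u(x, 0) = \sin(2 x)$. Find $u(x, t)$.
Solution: Substitute $u = e^{-2t}w$.
Then $u_t = e^{-2t}(w_t - 2w)$, $u_x = e^{-2t}w_x$; substituting and dividing by $e^{-2t}$, the lower-order terms cancel: $w_t + \frac{1}{2}w_x = 0$ (standard advection equation).
Data for $w$: $w(x,0) = u(x,0) = \sin(2 x)$.
By characteristics ($dx/dt = 1/2$), $w(x,t) = f(x - \frac{1}{2}t)$ with $f = w( \cdot , 0)$.
So $w(x,t) = - \sin(t - 2 x)$, and $u(x,t) = e^{-2t}w(x,t)$.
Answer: $u(x, t) = - e^{-2 t} \sin(t - 2 x)$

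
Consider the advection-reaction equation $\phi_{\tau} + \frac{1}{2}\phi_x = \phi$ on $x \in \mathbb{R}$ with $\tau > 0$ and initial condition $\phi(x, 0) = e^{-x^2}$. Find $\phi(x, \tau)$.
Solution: Substitute $\phi = e^{\tau}u$, i.e. $u = e^{-\tau}\phi$.
By the product rule, $\phi_{\tau} = e^{\tau}(u_{\tau} + u)$, $\phi_x = e^{\tau}u_x$.
Substituting into the PDE and dividing by $e^{\tau}$: $u_{\tau} + u + \frac{1}{2}u_x = u$.
The lower-order terms cancel, leaving the standard advection equation $u_{\tau} + \frac{1}{2}u_x = 0$.
Initial data for $u$: $u(x,0) = \phi(x,0) = e^{-x^2}$.
Solve for $u$:
  By method of characteristics (waves move right with speed 1/2):
  Along characteristics $x - \frac{1}{2}\tau =$ const, $u$ is constant, so $u(x,\tau) = f(x - \frac{1}{2}\tau)$ with $f = u( \cdot , 0)$.
Hence $u(x,\tau) = e^{-(x - \tau/2)^2}$.
Transform back: $\phi(x,\tau) = e^{\tau}u(x,\tau)$.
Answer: $\phi(x, \tau) = e^{\tau} e^{-(-\tau/2 + x)^2}$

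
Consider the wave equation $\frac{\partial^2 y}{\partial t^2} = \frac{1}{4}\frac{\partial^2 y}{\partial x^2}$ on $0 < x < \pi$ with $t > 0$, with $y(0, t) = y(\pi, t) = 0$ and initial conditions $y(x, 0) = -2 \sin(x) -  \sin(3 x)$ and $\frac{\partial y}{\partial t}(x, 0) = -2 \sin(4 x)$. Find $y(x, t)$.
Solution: Separating variables: $y = \sum [A_n \cos(\omega_n t) + B_n \sin(\omega_n t)] \sin(nx)$, $\omega_n = n/2$. From ICs ($B_n$ = velocity coefficient / $\omega_n$): $A_1=-2, A_3=-1, B_4=-1$.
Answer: $y(x, t) = - \sin(2 t) \sin(4 x) - 2 \sin(x) \cos(t/2) -  \sin(3 x) \cos(3 t/2)$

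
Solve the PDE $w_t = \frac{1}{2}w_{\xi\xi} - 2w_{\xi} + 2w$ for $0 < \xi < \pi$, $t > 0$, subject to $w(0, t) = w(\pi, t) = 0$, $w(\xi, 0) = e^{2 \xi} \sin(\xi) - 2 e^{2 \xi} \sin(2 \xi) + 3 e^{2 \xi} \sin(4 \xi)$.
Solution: Substitute $w = e^{2\xi}u$, i.e. $u = e^{-2\xi}w$.
By the product rule, $w_{\xi} = e^{2\xi}(u_{\xi} + 2u)$, $w_{\xi\xi} = e^{2\xi}(u_{\xi\xi} + 4u_{\xi} + 4u)$, $w_t = e^{2\xi}u_t$.
Substituting into the PDE and dividing by $e^{2\xi}$: $u_t = \frac{1}{2}(u_{\xi\xi} + 4u_{\xi} + 4u) - 2(u_{\xi} + 2u) + 2u$.
The lower-order terms cancel, leaving the standard heat equation $u_t = \frac{1}{2}u_{\xi\xi}$.
Initial data for $u$: $u(\xi,0) = e^{-2\xi}w(\xi,0) = \sin(\xi) - 2 \sin(2 \xi) + 3 \sin(4 \xi)$. The boundary conditions carry over: $u(0,t) = u(\pi,t) = 0$.
Solve for $u$:
  Using separation of variables $u = X(\xi)T(t)$:
  Eigenfunctions: $\sin(n\xi)$, $n = 1, 2, 3, \ldots$
  General solution: $u(\xi, t) = \sum c_n \sin(n\xi) e^{-n^2 t/2}$
  Matching $u(\xi,0) = \sin(\xi) - 2 \sin(2 \xi) + 3 \sin(4 \xi)$ term by term: $c_1=1, c_2=-2, c_4=3$.
Hence $u(\xi,t) = -2 e^{-2 t} \sin(2 \xi) + 3 e^{-8 t} \sin(4 \xi) + e^{-t/2} \sin(\xi)$.
Transform back: $w(\xi,t) = e^{2\xi}u(\xi,t)$.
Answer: $w(\xi, t) = -2 e^{2 \xi} e^{-2 t} \sin(2 \xi) + 3 e^{2 \xi} e^{-8 t} \sin(4 \xi) + e^{2 \xi} e^{-t/2} \sin(\xi)$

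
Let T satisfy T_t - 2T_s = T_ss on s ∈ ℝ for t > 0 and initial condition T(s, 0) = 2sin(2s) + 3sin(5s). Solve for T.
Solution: Change to a moving frame: let η = s + 2t, σ = t and write T(s,t) = u(η,σ).
By the chain rule T_t = u_σ + 2u_η, T_s = u_η, T_ss = u_ηη.
Then T_t - 2T_s = u_σ: the advection term cancels and the PDE becomes the heat equation u_σ = u_ηη on η ∈ ℝ.
Initial data: u(η,0) = T(η,0) = 2sin(2η) + 3sin(5η).
On η ∈ ℝ each mode satisfies (sin(nη))″ = -n² sin(nη), so exp(-n²σ) sin(nη) solves the heat equation; by superposition u(η,σ) = Σ c_n exp(-n²σ) sin(nη).
Reading off the coefficients: c_2=2, c_5=3, so u(η,σ) = 2exp(-4σ)sin(2η) + 3exp(-25σ)sin(5η).
Substituting back η = s + 2t, σ = t: T(s,t) = u(s + 2t, t).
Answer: T(s, t) = 2exp(-4t)sin(2s + 4t) + 3exp(-25t)sin(5s + 10t)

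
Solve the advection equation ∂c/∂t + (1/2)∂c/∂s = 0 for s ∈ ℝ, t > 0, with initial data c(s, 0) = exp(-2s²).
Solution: By method of characteristics (waves move right with speed 1/2):
Along characteristics s - (1/2)t = const, c is constant, so c(s,t) = f(s - (1/2)t) with f = c(·, 0).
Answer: c(s, t) = exp(-2(s - t/2)²)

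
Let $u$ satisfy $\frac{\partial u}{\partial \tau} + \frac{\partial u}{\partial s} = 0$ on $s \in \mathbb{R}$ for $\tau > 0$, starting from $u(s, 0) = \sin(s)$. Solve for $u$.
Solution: By method of characteristics (waves move right with speed 1):
Along characteristics $s - \tau =$ const, $u$ is constant, so $u(s,\tau) = f(s - \tau)$ with $f = u( \cdot , 0)$.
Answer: $u(s, \tau) = - \sin(\tau - s)$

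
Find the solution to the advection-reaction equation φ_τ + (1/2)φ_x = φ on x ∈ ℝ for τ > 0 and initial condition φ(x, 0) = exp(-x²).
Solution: Substitute φ = exp(τ)u, i.e. u = exp(-τ)φ.
By the product rule, φ_τ = exp(τ)(u_τ + u), φ_x = exp(τ)u_x.
Substituting into the PDE and dividing by exp(τ): u_τ + u + (1/2)u_x = u.
The lower-order terms cancel, leaving the standard advection equation u_τ + (1/2)u_x = 0.
Initial data for u: u(x,0) = φ(x,0) = exp(-x²).
Solve for u:
  By method of characteristics (waves move right with speed 1/2):
  Along characteristics x - (1/2)τ = const, u is constant, so u(x,τ) = f(x - (1/2)τ) with f = u(·, 0).
Hence u(x,τ) = exp(-(x - τ/2)²).
Transform back: φ(x,τ) = exp(τ)u(x,τ).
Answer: φ(x, τ) = exp(τ)exp(-(x - τ/2)²)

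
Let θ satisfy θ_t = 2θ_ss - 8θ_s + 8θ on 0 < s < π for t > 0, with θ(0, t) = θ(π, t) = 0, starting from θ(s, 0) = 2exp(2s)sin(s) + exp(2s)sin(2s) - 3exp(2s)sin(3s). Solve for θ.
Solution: Substitute θ = exp(2s)u, i.e. u = exp(-2s)θ.
By the product rule, θ_s = exp(2s)(u_s + 2u), θ_ss = exp(2s)(u_ss + 4u_s + 4u), θ_t = exp(2s)u_t.
Substituting into the PDE and dividing by exp(2s): u_t = 2(u_ss + 4u_s + 4u) - 8(u_s + 2u) + 8u.
The lower-order terms cancel, leaving the standard heat equation u_t = 2u_ss.
Initial data for u: u(s,0) = exp(-2s)θ(s,0) = 2sin(s) + sin(2s) - 3sin(3s). The boundary conditions carry over: u(0,t) = u(π,t) = 0.
Solve for u:
  Using separation of variables u = X(s)G(t):
  Eigenfunctions: sin(ns), n = 1, 2, 3, ...
  General solution: u(s, t) = Σ c_n sin(ns) exp(-2n² t)
  Matching u(s,0) = 2sin(s) + sin(2s) - 3sin(3s) term by term: c_1=2, c_2=1, c_3=-3.
Hence u(s,t) = 2exp(-2t)sin(s) + exp(-8t)sin(2s) - 3exp(-18t)sin(3s).
Transform back: θ(s,t) = exp(2s)u(s,t).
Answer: θ(s, t) = 2exp(2s)exp(-2t)sin(s) + exp(2s)exp(-8t)sin(2s) - 3exp(2s)exp(-18t)sin(3s)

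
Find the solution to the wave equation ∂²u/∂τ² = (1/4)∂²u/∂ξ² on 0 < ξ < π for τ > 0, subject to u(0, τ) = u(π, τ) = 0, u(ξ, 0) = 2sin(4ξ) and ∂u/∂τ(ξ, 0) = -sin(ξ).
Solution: Separating variables: u = Σ [A_n cos(ω_n τ) + B_n sin(ω_n τ)] sin(nξ), ω_n = n/2. From ICs (B_n = velocity coefficient / ω_n): A_4=2, B_1=-2.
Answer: u(ξ, τ) = -2sin(ξ)sin(τ/2) + 2sin(4ξ)cos(2τ)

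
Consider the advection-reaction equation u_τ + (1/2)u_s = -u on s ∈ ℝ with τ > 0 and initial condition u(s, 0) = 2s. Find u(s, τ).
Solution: Substitute u = exp(-τ)w, i.e. w = exp(τ)u.
By the product rule, u_τ = exp(-τ)(w_τ - w), u_s = exp(-τ)w_s.
Substituting into the PDE and dividing by exp(-τ): w_τ - w + (1/2)w_s = -w.
The lower-order terms cancel, leaving the standard advection equation w_τ + (1/2)w_s = 0.
Initial data for w: w(s,0) = u(s,0) = 2s.
Solve for w:
  By method of characteristics (waves move right with speed 1/2):
  Along characteristics s - (1/2)τ = const, w is constant, so w(s,τ) = f(s - (1/2)τ) with f = w(·, 0).
Hence w(s,τ) = 2s - τ.
Transform back: u(s,τ) = exp(-τ)w(s,τ).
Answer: u(s, τ) = 2sexp(-τ) - τexp(-τ)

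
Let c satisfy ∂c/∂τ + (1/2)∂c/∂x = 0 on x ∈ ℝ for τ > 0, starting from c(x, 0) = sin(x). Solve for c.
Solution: By method of characteristics (waves move right with speed 1/2):
Along characteristics x - (1/2)τ = const, c is constant, so c(x,τ) = f(x - (1/2)τ) with f = c(·, 0).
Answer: c(x, τ) = sin(x - τ/2)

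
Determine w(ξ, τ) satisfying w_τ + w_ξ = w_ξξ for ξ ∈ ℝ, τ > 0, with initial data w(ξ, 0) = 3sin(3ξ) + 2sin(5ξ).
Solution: Moving frame: η = ξ - τ, σ = τ, w = u(η,σ), so w_τ = u_σ - u_η and w_ξξ = u_ηη.
Hence w_τ + w_ξ = u_σ and the PDE becomes the heat equation u_σ = u_ηη on η ∈ ℝ.
Initial data: u(η,0) = w(η,0) = 3sin(3η) + 2sin(5η). Each mode sin(nη) decays as exp(-n²σ) on ℝ, so u(η,σ) = Σ c_n exp(-n²σ) sin(nη) with c_3=3, c_5=2: u(η,σ) = 3exp(-9σ)sin(3η) + 2exp(-25σ)sin(5η).
Substituting back: w(ξ,τ) = u(ξ - τ, τ).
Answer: w(ξ, τ) = 3exp(-9τ)sin(3ξ - 3τ) + 2exp(-25τ)sin(5ξ - 5τ)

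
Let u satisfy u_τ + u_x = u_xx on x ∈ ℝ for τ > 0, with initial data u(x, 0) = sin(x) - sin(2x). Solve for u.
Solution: Change to a moving frame: let η = x - τ, σ = τ and write u(x,τ) = w(η,σ).
By the chain rule u_τ = w_σ - w_η, u_x = w_η, u_xx = w_ηη.
Then u_τ + u_x = w_σ: the advection term cancels and the PDE becomes the heat equation w_σ = w_ηη on η ∈ ℝ.
Initial data: w(η,0) = u(η,0) = sin(η) - sin(2η).
On η ∈ ℝ each mode satisfies (sin(nη))″ = -n² sin(nη), so exp(-n²σ) sin(nη) solves the heat equation; by superposition w(η,σ) = Σ c_n exp(-n²σ) sin(nη).
Reading off the coefficients: c_1=1, c_2=-1, so w(η,σ) = exp(-σ)sin(η) - exp(-4σ)sin(2η).
Substituting back η = x - τ, σ = τ: u(x,τ) = w(x - τ, τ).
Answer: u(x, τ) = exp(-τ)sin(x - τ) - exp(-4τ)sin(2x - 2τ)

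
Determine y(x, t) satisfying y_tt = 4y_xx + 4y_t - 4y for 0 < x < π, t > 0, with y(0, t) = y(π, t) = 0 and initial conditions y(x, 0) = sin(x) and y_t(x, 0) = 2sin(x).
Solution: Substitute y = exp(2t)u, i.e. u = exp(-2t)y.
By the product rule, y_t = exp(2t)(u_t + 2u), y_tt = exp(2t)(u_tt + 4u_t + 4u), y_xx = exp(2t)u_xx.
Substituting into the PDE and dividing by exp(2t): u_tt + 4u_t + 4u = 4u_xx + 4(u_t + 2u) - 4u.
The lower-order terms cancel, leaving the standard wave equation u_tt = 4u_xx.
Initial data for u: u(x,0) = y(x,0) = sin(x); u_t(x,0) = y_t(x,0) - 2y(x,0) = 0. The boundary conditions carry over: u(0,t) = u(π,t) = 0.
Solve for u:
  Using separation of variables u = X(x)T(t):
  Eigenfunctions: sin(nx), n = 1, 2, 3, ...
  General solution: u(x, t) = Σ [A_n cos(2n t) + B_n sin(2n t)] sin(nx)
  From u(x,0) = sin(x): A_1=1. From u_t(x,0) = 0: all B_n = 0.
Hence u(x,t) = sin(x)cos(2t).
Transform back: y(x,t) = exp(2t)u(x,t).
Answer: y(x, t) = exp(2t)sin(x)cos(2t)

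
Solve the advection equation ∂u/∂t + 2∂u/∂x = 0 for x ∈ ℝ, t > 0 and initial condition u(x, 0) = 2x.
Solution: By characteristics (dx/dt = 2), u(x,t) = f(x - 2t) with f = u(·, 0).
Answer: u(x, t) = -4t + 2x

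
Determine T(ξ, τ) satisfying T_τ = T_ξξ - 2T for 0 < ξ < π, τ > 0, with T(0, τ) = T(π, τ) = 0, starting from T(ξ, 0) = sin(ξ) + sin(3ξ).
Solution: Substitute T = exp(-2τ)u.
Then T_τ = exp(-2τ)(u_τ - 2u), T_ξξ = exp(-2τ)u_ξξ; substituting and dividing by exp(-2τ), the lower-order terms cancel: u_τ = u_ξξ (standard heat equation).
Data for u: u(ξ,0) = T(ξ,0) = sin(ξ) + sin(3ξ). The boundary conditions carry over: u(0,τ) = u(π,τ) = 0.
Separating variables: u = Σ c_n exp(-n²τ) sin(nξ). From u(ξ,0) = sin(ξ) + sin(3ξ): c_1=1, c_3=1.
So u(ξ,τ) = exp(-τ)sin(ξ) + exp(-9τ)sin(3ξ), and T(ξ,τ) = exp(-2τ)u(ξ,τ).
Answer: T(ξ, τ) = exp(-3τ)sin(ξ) + exp(-11τ)sin(3ξ)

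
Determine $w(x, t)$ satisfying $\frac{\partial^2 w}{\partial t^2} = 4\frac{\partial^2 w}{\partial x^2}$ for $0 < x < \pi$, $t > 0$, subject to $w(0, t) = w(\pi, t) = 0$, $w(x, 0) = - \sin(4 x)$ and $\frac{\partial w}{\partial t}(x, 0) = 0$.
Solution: Using separation of variables $w = X(x)T(t)$:
Eigenfunctions: $\sin(nx)$, $n = 1, 2, 3, \ldots$
General solution: $w(x, t) = \sum [A_n \cos(2n t) + B_n \sin(2n t)] \sin(nx)$
From $w(x,0) = - \sin(4 x)$: $A_4=-1$. From $w_t(x,0) = 0$: all $B_n = 0$.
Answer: $w(x, t) = - \sin(4 x) \cos(8 t)$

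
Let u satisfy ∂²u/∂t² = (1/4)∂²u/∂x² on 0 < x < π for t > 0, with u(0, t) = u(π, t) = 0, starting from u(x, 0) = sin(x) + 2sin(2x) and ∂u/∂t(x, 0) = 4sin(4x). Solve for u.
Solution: Separating variables: u = Σ [A_n cos(ω_n t) + B_n sin(ω_n t)] sin(nx), ω_n = n/2. From ICs (B_n = velocity coefficient / ω_n): A_1=1, A_2=2, B_4=2.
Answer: u(x, t) = 2sin(2t)sin(4x) + sin(x)cos(t/2) + 2sin(2x)cos(t)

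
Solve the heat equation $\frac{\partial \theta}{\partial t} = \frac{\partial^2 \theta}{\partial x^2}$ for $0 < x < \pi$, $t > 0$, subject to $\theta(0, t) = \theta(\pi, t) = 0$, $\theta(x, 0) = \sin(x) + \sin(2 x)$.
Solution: Separating variables: $\theta = \sum c_n e^{-n^2t} \sin(nx)$. From $\theta(x,0) = \sin(x) + \sin(2 x)$: $c_1=1, c_2=1$.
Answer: $\theta(x, t) = e^{-t} \sin(x) + e^{-4 t} \sin(2 x)$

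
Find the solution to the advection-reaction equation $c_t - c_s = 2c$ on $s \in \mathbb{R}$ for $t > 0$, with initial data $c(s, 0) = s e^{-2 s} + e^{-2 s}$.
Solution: Substitute $c = e^{-2s}u$.
Then $c_s = e^{-2s}(u_s - 2u)$, $c_t = e^{-2s}u_t$; substituting and dividing by $e^{-2s}$, the lower-order terms cancel: $u_t - u_s = 0$ (standard advection equation).
Data for $u$: $u(s,0) = e^{2s}c(s,0) = s + 1$.
By characteristics ($ds/dt = -1$), $u(s,t) = f(s + t)$ with $f = u( \cdot , 0)$.
So $u(s,t) = s + t + 1$, and $c(s,t) = e^{-2s}u(s,t)$.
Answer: $c(s, t) = s e^{-2 s} + t e^{-2 s} + e^{-2 s}$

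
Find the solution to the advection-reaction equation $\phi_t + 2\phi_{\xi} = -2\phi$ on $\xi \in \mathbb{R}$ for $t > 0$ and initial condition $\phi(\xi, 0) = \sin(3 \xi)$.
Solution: Substitute $\phi = e^{-2t}u$.
Then $\phi_t = e^{-2t}(u_t - 2u)$, $\phi_{\xi} = e^{-2t}u_{\xi}$; substituting and dividing by $e^{-2t}$, the lower-order terms cancel: $u_t + 2u_{\xi} = 0$ (standard advection equation).
Data for $u$: $u(\xi,0) = \phi(\xi,0) = \sin(3 \xi)$.
By characteristics ($d\xi/dt = 2$), $u(\xi,t) = f(\xi - 2t)$ with $f = u( \cdot , 0)$.
So $u(\xi,t) = - \sin(6 t - 3 \xi)$, and $\phi(\xi,t) = e^{-2t}u(\xi,t)$.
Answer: $\phi(\xi, t) = e^{-2 t} \sin(3 \xi - 6 t)$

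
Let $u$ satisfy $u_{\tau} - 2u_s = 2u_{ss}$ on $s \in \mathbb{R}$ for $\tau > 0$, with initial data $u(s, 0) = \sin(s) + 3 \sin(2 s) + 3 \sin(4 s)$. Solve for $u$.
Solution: Change to a moving frame: let $\eta = s + 2\tau$, $\sigma = \tau$ and write $u(s,\tau) = w(\eta,\sigma)$.
By the chain rule $u_{\tau} = w_{\sigma} + 2w_{\eta}$, $u_s = w_{\eta}$, $u_{ss} = w_{\eta\eta}$.
Then $u_{\tau} - 2u_s = w_{\sigma}$: the advection term cancels and the PDE becomes the heat equation $w_{\sigma} = 2w_{\eta\eta}$ on $\eta \in \mathbb{R}$.
Initial data: $w(\eta,0) = u(\eta,0) = \sin(\eta) + 3 \sin(2 \eta) + 3 \sin(4 \eta)$.
On $\eta \in \mathbb{R}$ each mode satisfies $(\sin(n\eta))'' = -n^2 \sin(n\eta)$, so $e^{-2n^2\sigma} \sin(n\eta)$ solves the heat equation; by superposition $w(\eta,\sigma) = \sum c_n e^{-2n^2\sigma} \sin(n\eta)$.
Reading off the coefficients: $c_1=1, c_2=3, c_4=3$, so $w(\eta,\sigma) = e^{-2 \sigma} \sin(\eta) + 3 e^{-8 \sigma} \sin(2 \eta) + 3 e^{-32 \sigma} \sin(4 \eta)$.
Substituting back $\eta = s + 2\tau$, $\sigma = \tau$: $u(s,\tau) = w(s + 2\tau, \tau)$.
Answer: $u(s, \tau) = e^{-2 \tau} \sin(2 \tau + s) + 3 e^{-8 \tau} \sin(4 \tau + 2 s) + 3 e^{-32 \tau} \sin(8 \tau + 4 s)$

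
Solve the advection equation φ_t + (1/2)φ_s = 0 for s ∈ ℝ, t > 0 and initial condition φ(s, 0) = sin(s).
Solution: By characteristics (ds/dt = 1/2), φ(s,t) = f(s - (1/2)t) with f = φ(·, 0).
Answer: φ(s, t) = sin(s - t/2)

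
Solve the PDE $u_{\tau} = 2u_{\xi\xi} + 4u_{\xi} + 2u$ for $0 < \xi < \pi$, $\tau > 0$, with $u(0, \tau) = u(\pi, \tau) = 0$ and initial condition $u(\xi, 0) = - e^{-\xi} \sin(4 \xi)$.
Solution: Substitute $u = e^{-\xi}w$.
Then $u_{\xi} = e^{-\xi}(w_{\xi} - w)$, $u_{\xi\xi} = e^{-\xi}(w_{\xi\xi} - 2w_{\xi} + w)$, $u_{\tau} = e^{-\xi}w_{\tau}$; substituting and dividing by $e^{-\xi}$, the lower-order terms cancel: $w_{\tau} = 2w_{\xi\xi}$ (standard heat equation).
Data for $w$: $w(\xi,0) = e^{\xi}u(\xi,0) = - \sin(4 \xi)$. The boundary conditions carry over: $w(0,\tau) = w(\pi,\tau) = 0$.
Separating variables: $w = \sum c_n e^{-2n^2\tau} \sin(n\xi)$. From $w(\xi,0) = - \sin(4 \xi)$: $c_4=-1$.
So $w(\xi,\tau) = - e^{-32 \tau} \sin(4 \xi)$, and $u(\xi,\tau) = e^{-\xi}w(\xi,\tau)$.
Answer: $u(\xi, \tau) = - e^{-32 \tau} e^{-\xi} \sin(4 \xi)$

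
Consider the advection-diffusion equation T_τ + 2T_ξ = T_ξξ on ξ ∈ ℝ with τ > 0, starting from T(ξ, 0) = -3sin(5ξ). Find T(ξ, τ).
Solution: Moving frame: η = ξ - 2τ, σ = τ, T = u(η,σ), so T_τ = u_σ - 2u_η and T_ξξ = u_ηη.
Hence T_τ + 2T_ξ = u_σ and the PDE becomes the heat equation u_σ = u_ηη on η ∈ ℝ.
Initial data: u(η,0) = T(η,0) = -3sin(5η). Each mode sin(nη) decays as exp(-n²σ) on ℝ, so u(η,σ) = Σ c_n exp(-n²σ) sin(nη) with c_5=-3: u(η,σ) = -3exp(-25σ)sin(5η).
Substituting back: T(ξ,τ) = u(ξ - 2τ, τ).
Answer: T(ξ, τ) = -3exp(-25τ)sin(5ξ - 10τ)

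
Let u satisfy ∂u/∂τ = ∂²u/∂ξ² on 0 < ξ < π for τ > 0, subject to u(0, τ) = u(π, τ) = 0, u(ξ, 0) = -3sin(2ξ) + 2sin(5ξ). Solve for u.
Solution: Using separation of variables u = X(ξ)T(τ):
Eigenfunctions: sin(nξ), n = 1, 2, 3, ...
General solution: u(ξ, τ) = Σ c_n sin(nξ) exp(-n² τ)
Matching u(ξ,0) = -3sin(2ξ) + 2sin(5ξ) term by term: c_2=-3, c_5=2.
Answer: u(ξ, τ) = -3exp(-4τ)sin(2ξ) + 2exp(-25τ)sin(5ξ)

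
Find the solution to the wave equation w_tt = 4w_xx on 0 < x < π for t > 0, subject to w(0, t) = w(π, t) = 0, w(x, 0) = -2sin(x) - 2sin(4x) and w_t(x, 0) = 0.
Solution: Using separation of variables w = X(x)T(t):
Eigenfunctions: sin(nx), n = 1, 2, 3, ...
General solution: w(x, t) = Σ [A_n cos(2n t) + B_n sin(2n t)] sin(nx)
From w(x,0) = -2sin(x) - 2sin(4x): A_1=-2, A_4=-2. From w_t(x,0) = 0: all B_n = 0.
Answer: w(x, t) = -2sin(x)cos(2t) - 2sin(4x)cos(8t)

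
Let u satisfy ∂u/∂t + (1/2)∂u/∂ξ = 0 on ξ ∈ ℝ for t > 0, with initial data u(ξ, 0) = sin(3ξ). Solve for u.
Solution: By method of characteristics (waves move right with speed 1/2):
Along characteristics ξ - (1/2)t = const, u is constant, so u(ξ,t) = f(ξ - (1/2)t) with f = u(·, 0).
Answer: u(ξ, t) = -sin(3t/2 - 3ξ)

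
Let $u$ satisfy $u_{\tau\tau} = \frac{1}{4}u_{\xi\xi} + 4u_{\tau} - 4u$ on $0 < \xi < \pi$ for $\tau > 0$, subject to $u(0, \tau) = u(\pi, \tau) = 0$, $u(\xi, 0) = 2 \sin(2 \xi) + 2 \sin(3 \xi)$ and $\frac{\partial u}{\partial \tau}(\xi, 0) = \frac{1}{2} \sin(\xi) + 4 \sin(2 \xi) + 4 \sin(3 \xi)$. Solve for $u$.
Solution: Substitute $u = e^{2\tau}w$.
Then $u_{\tau} = e^{2\tau}(w_{\tau} + 2w)$, $u_{\tau\tau} = e^{2\tau}(w_{\tau\tau} + 4w_{\tau} + 4w)$, $u_{\xi\xi} = e^{2\tau}w_{\xi\xi}$; substituting and dividing by $e^{2\tau}$, the lower-order terms cancel: $w_{\tau\tau} = \frac{1}{4}w_{\xi\xi}$ (standard wave equation).
Data for $w$: $w(\xi,0) = u(\xi,0) = 2 \sin(2 \xi) + 2 \sin(3 \xi)$; $w_{\tau}(\xi,0) = u_{\tau}(\xi,0) - 2u(\xi,0) = \frac{1}{2} \sin(\xi)$. The boundary conditions carry over: $w(0,\tau) = w(\pi,\tau) = 0$.
Separating variables: $w = \sum [A_n \cos(\omega_n \tau) + B_n \sin(\omega_n \tau)] \sin(n\xi)$, $\omega_n = n/2$. From ICs ($B_n$ = velocity coefficient / $\omega_n$): $A_2=2, A_3=2, B_1=1$.
So $w(\xi,\tau) = \sin(\xi) \sin(\tau/2) + 2 \sin(2 \xi) \cos(\tau) + 2 \sin(3 \xi) \cos(3 \tau/2)$, and $u(\xi,\tau) = e^{2\tau}w(\xi,\tau)$.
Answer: $u(\xi, \tau) = e^{2 \tau} \sin(\tau/2) \sin(\xi) + 2 e^{2 \tau} \sin(2 \xi) \cos(\tau) + 2 e^{2 \tau} \sin(3 \xi) \cos(3 \tau/2)$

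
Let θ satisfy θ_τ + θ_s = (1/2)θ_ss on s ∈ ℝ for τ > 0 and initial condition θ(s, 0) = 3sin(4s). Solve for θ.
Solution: Change to a moving frame: let η = s - τ, σ = τ and write θ(s,τ) = u(η,σ).
By the chain rule θ_τ = u_σ - u_η, θ_s = u_η, θ_ss = u_ηη.
Then θ_τ + θ_s = u_σ: the advection term cancels and the PDE becomes the heat equation u_σ = (1/2)u_ηη on η ∈ ℝ.
Initial data: u(η,0) = θ(η,0) = 3sin(4η).
On η ∈ ℝ each mode satisfies (sin(nη))″ = -n² sin(nη), so exp(-n²σ/2) sin(nη) solves the heat equation; by superposition u(η,σ) = Σ c_n exp(-n²σ/2) sin(nη).
Reading off the coefficients: c_4=3, so u(η,σ) = 3exp(-8σ)sin(4η).
Substituting back η = s - τ, σ = τ: θ(s,τ) = u(s - τ, τ).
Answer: θ(s, τ) = 3exp(-8τ)sin(4s - 4τ)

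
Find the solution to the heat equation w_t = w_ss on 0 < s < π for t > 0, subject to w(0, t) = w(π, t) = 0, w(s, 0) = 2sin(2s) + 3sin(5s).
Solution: Using separation of variables w = X(s)T(t):
Eigenfunctions: sin(ns), n = 1, 2, 3, ...
General solution: w(s, t) = Σ c_n sin(ns) exp(-n² t)
Matching w(s,0) = 2sin(2s) + 3sin(5s) term by term: c_2=2, c_5=3.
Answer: w(s, t) = 2exp(-4t)sin(2s) + 3exp(-25t)sin(5s)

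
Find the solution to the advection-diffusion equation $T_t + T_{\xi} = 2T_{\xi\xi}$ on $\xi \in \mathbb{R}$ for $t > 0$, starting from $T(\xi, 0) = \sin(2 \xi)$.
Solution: Moving frame: $\eta = \xi - t$, $\sigma = t$, $T = u(\eta,\sigma)$, so $T_t = u_{\sigma} - u_{\eta}$ and $T_{\xi\xi} = u_{\eta\eta}$.
Hence $T_t + T_{\xi} = u_{\sigma}$ and the PDE becomes the heat equation $u_{\sigma} = 2u_{\eta\eta}$ on $\eta \in \mathbb{R}$.
Initial data: $u(\eta,0) = T(\eta,0) = \sin(2 \eta)$. Each mode $\sin(n\eta)$ decays as $e^{-2n^2\sigma}$ on $\mathbb{R}$, so $u(\eta,\sigma) = \sum c_n e^{-2n^2\sigma} \sin(n\eta)$ with $c_2=1$: $u(\eta,\sigma) = e^{-8 \sigma} \sin(2 \eta)$.
Substituting back: $T(\xi,t) = u(\xi - t, t)$.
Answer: $T(\xi, t) = e^{-8 t} \sin(2 \xi - 2 t)$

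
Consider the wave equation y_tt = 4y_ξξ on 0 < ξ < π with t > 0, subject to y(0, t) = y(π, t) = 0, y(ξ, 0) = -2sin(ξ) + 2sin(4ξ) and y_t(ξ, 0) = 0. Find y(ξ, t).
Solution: Using separation of variables y = X(ξ)T(t):
Eigenfunctions: sin(nξ), n = 1, 2, 3, ...
General solution: y(ξ, t) = Σ [A_n cos(2n t) + B_n sin(2n t)] sin(nξ)
From y(ξ,0) = -2sin(ξ) + 2sin(4ξ): A_1=-2, A_4=2. From y_t(ξ,0) = 0: all B_n = 0.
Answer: y(ξ, t) = -2sin(ξ)cos(2t) + 2sin(4ξ)cos(8t)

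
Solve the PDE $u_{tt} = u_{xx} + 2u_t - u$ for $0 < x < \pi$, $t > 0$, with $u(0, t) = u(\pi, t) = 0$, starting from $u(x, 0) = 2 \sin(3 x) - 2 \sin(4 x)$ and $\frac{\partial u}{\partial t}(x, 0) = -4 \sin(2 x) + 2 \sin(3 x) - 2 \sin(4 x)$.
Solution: Substitute $u = e^{t}w$, i.e. $w = e^{-t}u$.
By the product rule, $u_t = e^{t}(w_t + w)$, $u_{tt} = e^{t}(w_{tt} + 2w_t + w)$, $u_{xx} = e^{t}w_{xx}$.
Substituting into the PDE and dividing by $e^{t}$: $w_{tt} + 2w_t + w = w_{xx} + 2(w_t + w) - w$.
The lower-order terms cancel, leaving the standard wave equation $w_{tt} = w_{xx}$.
Initial data for $w$: $w(x,0) = u(x,0) = 2 \sin(3 x) - 2 \sin(4 x)$; $w_t(x,0) = u_t(x,0) - u(x,0) = -4 \sin(2 x)$. The boundary conditions carry over: $w(0,t) = w(\pi,t) = 0$.
Solve for $w$:
  Using separation of variables $w = X(x)T(t)$:
  Eigenfunctions: $\sin(nx)$, $n = 1, 2, 3, \ldots$
  General solution: $w(x, t) = \sum [A_n \cos(n t) + B_n \sin(n t)] \sin(nx)$
  From $w(x,0) = 2 \sin(3 x) - 2 \sin(4 x)$: $A_3=2, A_4=-2$. From $w_t(x,0) = -4 \sin(2 x)$, using $w_t(x,0) = \sum \omega_n B_n \sin(nx)$ with $\omega_n = n$: $B_2 = (-4)/2 = -2$.
Hence $w(x,t) = -2 \sin(2 t) \sin(2 x) + 2 \sin(3 x) \cos(3 t) - 2 \sin(4 x) \cos(4 t)$.
Transform back: $u(x,t) = e^{t}w(x,t)$.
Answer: $u(x, t) = -2 e^{t} \sin(2 t) \sin(2 x) + 2 e^{t} \sin(3 x) \cos(3 t) - 2 e^{t} \sin(4 x) \cos(4 t)$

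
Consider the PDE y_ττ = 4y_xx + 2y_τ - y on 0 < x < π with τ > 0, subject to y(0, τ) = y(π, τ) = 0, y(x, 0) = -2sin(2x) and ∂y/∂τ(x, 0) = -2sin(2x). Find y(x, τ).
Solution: Substitute y = exp(τ)u, i.e. u = exp(-τ)y.
By the product rule, y_τ = exp(τ)(u_τ + u), y_ττ = exp(τ)(u_ττ + 2u_τ + u), y_xx = exp(τ)u_xx.
Substituting into the PDE and dividing by exp(τ): u_ττ + 2u_τ + u = 4u_xx + 2(u_τ + u) - u.
The lower-order terms cancel, leaving the standard wave equation u_ττ = 4u_xx.
Initial data for u: u(x,0) = y(x,0) = -2sin(2x); u_τ(x,0) = y_τ(x,0) - y(x,0) = 0. The boundary conditions carry over: u(0,τ) = u(π,τ) = 0.
Solve for u:
  Using separation of variables u = X(x)T(τ):
  Eigenfunctions: sin(nx), n = 1, 2, 3, ...
  General solution: u(x, τ) = Σ [A_n cos(2n τ) + B_n sin(2n τ)] sin(nx)
  From u(x,0) = -2sin(2x): A_2=-2. From u_τ(x,0) = 0: all B_n = 0.
Hence u(x,τ) = -2sin(2x)cos(4τ).
Transform back: y(x,τ) = exp(τ)u(x,τ).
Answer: y(x, τ) = -2exp(τ)sin(2x)cos(4τ)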